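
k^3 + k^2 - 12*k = k*(k - 3)*(k + 4)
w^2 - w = w*(w - 1)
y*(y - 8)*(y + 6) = y^3 - 2*y^2 - 48*y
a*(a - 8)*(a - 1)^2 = a^4 - 10*a^3 + 17*a^2 - 8*a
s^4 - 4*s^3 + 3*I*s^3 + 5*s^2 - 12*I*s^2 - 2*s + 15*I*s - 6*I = (s - 2)*(s - 1)^2*(s + 3*I)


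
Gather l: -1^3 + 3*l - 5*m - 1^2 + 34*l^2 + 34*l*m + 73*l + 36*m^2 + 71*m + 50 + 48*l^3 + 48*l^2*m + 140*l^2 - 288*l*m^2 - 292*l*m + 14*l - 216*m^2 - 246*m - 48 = 48*l^3 + l^2*(48*m + 174) + l*(-288*m^2 - 258*m + 90) - 180*m^2 - 180*m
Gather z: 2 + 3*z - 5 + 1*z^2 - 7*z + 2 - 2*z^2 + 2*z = -z^2 - 2*z - 1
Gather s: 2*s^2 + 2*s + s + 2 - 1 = 2*s^2 + 3*s + 1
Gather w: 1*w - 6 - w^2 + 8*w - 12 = -w^2 + 9*w - 18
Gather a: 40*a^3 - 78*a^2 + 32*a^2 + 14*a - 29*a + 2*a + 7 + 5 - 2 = 40*a^3 - 46*a^2 - 13*a + 10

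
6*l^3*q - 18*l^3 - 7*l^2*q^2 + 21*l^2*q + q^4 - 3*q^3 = (-2*l + q)*(-l + q)*(3*l + q)*(q - 3)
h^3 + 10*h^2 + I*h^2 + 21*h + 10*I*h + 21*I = (h + 3)*(h + 7)*(h + I)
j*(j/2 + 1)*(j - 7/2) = j^3/2 - 3*j^2/4 - 7*j/2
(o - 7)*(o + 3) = o^2 - 4*o - 21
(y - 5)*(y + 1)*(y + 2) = y^3 - 2*y^2 - 13*y - 10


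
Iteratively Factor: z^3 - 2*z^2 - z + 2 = (z - 2)*(z^2 - 1) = (z - 2)*(z - 1)*(z + 1)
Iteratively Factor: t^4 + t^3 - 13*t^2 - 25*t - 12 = (t + 3)*(t^3 - 2*t^2 - 7*t - 4) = (t + 1)*(t + 3)*(t^2 - 3*t - 4) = (t - 4)*(t + 1)*(t + 3)*(t + 1)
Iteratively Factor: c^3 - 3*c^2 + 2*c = (c - 2)*(c^2 - c) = (c - 2)*(c - 1)*(c)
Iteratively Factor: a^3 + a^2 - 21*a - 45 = (a + 3)*(a^2 - 2*a - 15) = (a + 3)^2*(a - 5)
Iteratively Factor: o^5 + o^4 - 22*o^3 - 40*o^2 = (o + 4)*(o^4 - 3*o^3 - 10*o^2) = (o - 5)*(o + 4)*(o^3 + 2*o^2) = o*(o - 5)*(o + 4)*(o^2 + 2*o) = o*(o - 5)*(o + 2)*(o + 4)*(o)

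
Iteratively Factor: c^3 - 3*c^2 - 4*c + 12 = (c - 3)*(c^2 - 4) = (c - 3)*(c - 2)*(c + 2)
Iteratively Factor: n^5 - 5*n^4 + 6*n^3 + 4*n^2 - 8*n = (n)*(n^4 - 5*n^3 + 6*n^2 + 4*n - 8) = n*(n - 2)*(n^3 - 3*n^2 + 4) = n*(n - 2)*(n + 1)*(n^2 - 4*n + 4) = n*(n - 2)^2*(n + 1)*(n - 2)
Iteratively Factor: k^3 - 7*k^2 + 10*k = (k)*(k^2 - 7*k + 10) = k*(k - 2)*(k - 5)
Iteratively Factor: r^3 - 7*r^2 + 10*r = (r)*(r^2 - 7*r + 10) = r*(r - 5)*(r - 2)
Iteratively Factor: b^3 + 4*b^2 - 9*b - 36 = (b + 3)*(b^2 + b - 12) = (b - 3)*(b + 3)*(b + 4)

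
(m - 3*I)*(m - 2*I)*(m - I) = m^3 - 6*I*m^2 - 11*m + 6*I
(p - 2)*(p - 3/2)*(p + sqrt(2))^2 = p^4 - 7*p^3/2 + 2*sqrt(2)*p^3 - 7*sqrt(2)*p^2 + 5*p^2 - 7*p + 6*sqrt(2)*p + 6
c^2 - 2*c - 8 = (c - 4)*(c + 2)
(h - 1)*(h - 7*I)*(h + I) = h^3 - h^2 - 6*I*h^2 + 7*h + 6*I*h - 7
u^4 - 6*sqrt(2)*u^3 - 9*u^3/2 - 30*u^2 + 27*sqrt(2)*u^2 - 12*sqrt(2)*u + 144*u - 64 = (u - 4)*(u - 1/2)*(u - 8*sqrt(2))*(u + 2*sqrt(2))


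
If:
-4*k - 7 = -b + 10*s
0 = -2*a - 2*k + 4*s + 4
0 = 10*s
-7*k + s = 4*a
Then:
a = 14/3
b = -11/3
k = -8/3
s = 0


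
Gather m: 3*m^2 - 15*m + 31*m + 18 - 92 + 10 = 3*m^2 + 16*m - 64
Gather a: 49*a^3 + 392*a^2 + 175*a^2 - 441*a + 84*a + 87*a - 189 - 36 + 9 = 49*a^3 + 567*a^2 - 270*a - 216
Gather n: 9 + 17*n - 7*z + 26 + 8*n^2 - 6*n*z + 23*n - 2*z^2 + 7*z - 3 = 8*n^2 + n*(40 - 6*z) - 2*z^2 + 32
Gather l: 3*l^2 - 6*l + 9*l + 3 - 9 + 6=3*l^2 + 3*l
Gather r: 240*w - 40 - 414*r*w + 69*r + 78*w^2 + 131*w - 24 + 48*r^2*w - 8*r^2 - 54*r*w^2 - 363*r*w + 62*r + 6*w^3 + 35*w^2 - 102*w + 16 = r^2*(48*w - 8) + r*(-54*w^2 - 777*w + 131) + 6*w^3 + 113*w^2 + 269*w - 48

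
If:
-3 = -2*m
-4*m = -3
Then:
No Solution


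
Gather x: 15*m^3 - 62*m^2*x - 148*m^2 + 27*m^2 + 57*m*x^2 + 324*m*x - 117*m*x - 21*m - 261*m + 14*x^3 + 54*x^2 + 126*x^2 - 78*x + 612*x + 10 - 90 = 15*m^3 - 121*m^2 - 282*m + 14*x^3 + x^2*(57*m + 180) + x*(-62*m^2 + 207*m + 534) - 80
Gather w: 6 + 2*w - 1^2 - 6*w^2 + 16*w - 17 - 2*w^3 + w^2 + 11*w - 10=-2*w^3 - 5*w^2 + 29*w - 22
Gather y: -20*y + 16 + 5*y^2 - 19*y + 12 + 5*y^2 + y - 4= 10*y^2 - 38*y + 24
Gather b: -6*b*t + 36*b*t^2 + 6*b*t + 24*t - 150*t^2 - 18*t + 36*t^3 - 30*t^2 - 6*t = 36*b*t^2 + 36*t^3 - 180*t^2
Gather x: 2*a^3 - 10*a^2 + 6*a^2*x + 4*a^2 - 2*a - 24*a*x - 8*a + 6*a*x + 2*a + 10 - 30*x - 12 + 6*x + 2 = 2*a^3 - 6*a^2 - 8*a + x*(6*a^2 - 18*a - 24)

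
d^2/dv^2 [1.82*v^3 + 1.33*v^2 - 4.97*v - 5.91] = 10.92*v + 2.66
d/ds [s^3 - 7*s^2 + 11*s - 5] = 3*s^2 - 14*s + 11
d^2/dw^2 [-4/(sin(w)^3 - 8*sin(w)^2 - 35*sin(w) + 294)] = 4*(9*sin(w)^4 + 38*sin(w)^3 + 265*sin(w)^2 + 170*sin(w) - 146)/((sin(w) - 7)^4*(sin(w) + 6)^3)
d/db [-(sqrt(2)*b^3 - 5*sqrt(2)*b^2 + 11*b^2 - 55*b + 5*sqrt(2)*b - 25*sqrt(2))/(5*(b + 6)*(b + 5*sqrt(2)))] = (-sqrt(2)*b^4 - 20*b^3 - 12*sqrt(2)*b^3 - 251*b^2 - 20*sqrt(2)*b^2 - 710*sqrt(2)*b + 600*b - 550 + 1500*sqrt(2))/(5*(b^4 + 12*b^3 + 10*sqrt(2)*b^3 + 86*b^2 + 120*sqrt(2)*b^2 + 360*sqrt(2)*b + 600*b + 1800))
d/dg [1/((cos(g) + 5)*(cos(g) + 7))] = 2*(cos(g) + 6)*sin(g)/((cos(g) + 5)^2*(cos(g) + 7)^2)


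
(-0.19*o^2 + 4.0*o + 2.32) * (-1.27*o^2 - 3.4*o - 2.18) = 0.2413*o^4 - 4.434*o^3 - 16.1322*o^2 - 16.608*o - 5.0576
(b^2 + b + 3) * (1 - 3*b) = -3*b^3 - 2*b^2 - 8*b + 3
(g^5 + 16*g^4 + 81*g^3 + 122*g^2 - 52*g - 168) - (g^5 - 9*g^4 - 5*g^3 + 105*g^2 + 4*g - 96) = 25*g^4 + 86*g^3 + 17*g^2 - 56*g - 72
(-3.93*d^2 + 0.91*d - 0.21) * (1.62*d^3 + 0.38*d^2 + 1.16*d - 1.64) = -6.3666*d^5 - 0.0191999999999999*d^4 - 4.5532*d^3 + 7.421*d^2 - 1.736*d + 0.3444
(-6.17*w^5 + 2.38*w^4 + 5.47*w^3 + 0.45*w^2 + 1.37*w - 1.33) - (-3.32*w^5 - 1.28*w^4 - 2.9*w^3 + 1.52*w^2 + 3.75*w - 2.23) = -2.85*w^5 + 3.66*w^4 + 8.37*w^3 - 1.07*w^2 - 2.38*w + 0.9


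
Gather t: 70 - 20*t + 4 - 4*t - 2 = 72 - 24*t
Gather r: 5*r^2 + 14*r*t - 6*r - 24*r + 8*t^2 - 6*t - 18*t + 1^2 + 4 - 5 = 5*r^2 + r*(14*t - 30) + 8*t^2 - 24*t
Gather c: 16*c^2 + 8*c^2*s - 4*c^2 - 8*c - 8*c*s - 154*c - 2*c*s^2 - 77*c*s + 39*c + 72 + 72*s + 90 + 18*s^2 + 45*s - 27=c^2*(8*s + 12) + c*(-2*s^2 - 85*s - 123) + 18*s^2 + 117*s + 135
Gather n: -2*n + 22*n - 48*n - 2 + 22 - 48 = -28*n - 28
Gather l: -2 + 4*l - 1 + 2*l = 6*l - 3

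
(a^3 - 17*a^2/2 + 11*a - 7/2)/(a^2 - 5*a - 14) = (2*a^2 - 3*a + 1)/(2*(a + 2))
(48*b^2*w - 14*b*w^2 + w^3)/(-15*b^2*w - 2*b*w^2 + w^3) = (-48*b^2 + 14*b*w - w^2)/(15*b^2 + 2*b*w - w^2)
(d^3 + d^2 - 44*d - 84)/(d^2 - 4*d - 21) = (d^2 + 8*d + 12)/(d + 3)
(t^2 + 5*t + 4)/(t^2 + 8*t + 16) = (t + 1)/(t + 4)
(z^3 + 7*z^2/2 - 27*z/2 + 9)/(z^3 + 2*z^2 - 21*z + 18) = (z - 3/2)/(z - 3)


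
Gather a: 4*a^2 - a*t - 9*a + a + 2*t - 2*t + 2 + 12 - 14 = 4*a^2 + a*(-t - 8)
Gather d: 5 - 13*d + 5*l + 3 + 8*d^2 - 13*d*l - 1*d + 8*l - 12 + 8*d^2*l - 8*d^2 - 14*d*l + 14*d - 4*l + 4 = 8*d^2*l - 27*d*l + 9*l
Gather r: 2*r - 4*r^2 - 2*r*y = -4*r^2 + r*(2 - 2*y)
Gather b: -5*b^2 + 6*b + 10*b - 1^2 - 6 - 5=-5*b^2 + 16*b - 12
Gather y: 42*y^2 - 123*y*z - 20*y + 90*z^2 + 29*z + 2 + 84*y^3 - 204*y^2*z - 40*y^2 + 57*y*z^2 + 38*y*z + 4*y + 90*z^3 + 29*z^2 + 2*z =84*y^3 + y^2*(2 - 204*z) + y*(57*z^2 - 85*z - 16) + 90*z^3 + 119*z^2 + 31*z + 2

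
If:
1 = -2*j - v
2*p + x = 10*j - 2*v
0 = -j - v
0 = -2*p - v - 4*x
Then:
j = -1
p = -47/6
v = 1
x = 11/3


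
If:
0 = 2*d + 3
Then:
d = -3/2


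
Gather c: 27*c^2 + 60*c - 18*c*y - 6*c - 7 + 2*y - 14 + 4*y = 27*c^2 + c*(54 - 18*y) + 6*y - 21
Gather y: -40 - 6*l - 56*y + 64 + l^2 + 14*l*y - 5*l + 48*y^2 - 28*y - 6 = l^2 - 11*l + 48*y^2 + y*(14*l - 84) + 18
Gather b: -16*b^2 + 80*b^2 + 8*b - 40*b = 64*b^2 - 32*b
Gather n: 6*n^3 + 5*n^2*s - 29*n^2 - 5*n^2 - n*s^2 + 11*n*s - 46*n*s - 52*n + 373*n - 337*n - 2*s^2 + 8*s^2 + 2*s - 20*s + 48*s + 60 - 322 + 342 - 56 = 6*n^3 + n^2*(5*s - 34) + n*(-s^2 - 35*s - 16) + 6*s^2 + 30*s + 24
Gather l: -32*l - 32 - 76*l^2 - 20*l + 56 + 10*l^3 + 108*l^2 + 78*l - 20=10*l^3 + 32*l^2 + 26*l + 4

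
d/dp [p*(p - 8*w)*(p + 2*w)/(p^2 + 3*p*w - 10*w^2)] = (p^4 + 6*p^3*w - 32*p^2*w^2 + 120*p*w^3 + 160*w^4)/(p^4 + 6*p^3*w - 11*p^2*w^2 - 60*p*w^3 + 100*w^4)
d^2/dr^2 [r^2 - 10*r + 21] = 2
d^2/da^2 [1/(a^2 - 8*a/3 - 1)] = 6*(9*a^2 - 24*a - 4*(3*a - 4)^2 - 9)/(-3*a^2 + 8*a + 3)^3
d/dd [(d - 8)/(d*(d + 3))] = (-d^2 + 16*d + 24)/(d^2*(d^2 + 6*d + 9))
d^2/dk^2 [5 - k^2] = -2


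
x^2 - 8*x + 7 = (x - 7)*(x - 1)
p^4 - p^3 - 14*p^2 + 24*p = p*(p - 3)*(p - 2)*(p + 4)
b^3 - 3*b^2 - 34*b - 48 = (b - 8)*(b + 2)*(b + 3)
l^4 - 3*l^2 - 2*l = l*(l - 2)*(l + 1)^2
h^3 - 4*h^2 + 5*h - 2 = (h - 2)*(h - 1)^2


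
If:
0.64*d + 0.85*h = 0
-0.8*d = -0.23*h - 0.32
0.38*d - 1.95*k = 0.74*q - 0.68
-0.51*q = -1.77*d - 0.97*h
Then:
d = 0.33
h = -0.25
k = 0.16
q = 0.67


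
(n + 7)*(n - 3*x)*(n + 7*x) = n^3 + 4*n^2*x + 7*n^2 - 21*n*x^2 + 28*n*x - 147*x^2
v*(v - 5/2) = v^2 - 5*v/2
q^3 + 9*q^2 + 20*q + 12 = (q + 1)*(q + 2)*(q + 6)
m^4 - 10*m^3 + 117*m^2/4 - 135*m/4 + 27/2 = (m - 6)*(m - 3/2)^2*(m - 1)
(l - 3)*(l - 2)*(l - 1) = l^3 - 6*l^2 + 11*l - 6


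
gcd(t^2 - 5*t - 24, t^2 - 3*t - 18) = t + 3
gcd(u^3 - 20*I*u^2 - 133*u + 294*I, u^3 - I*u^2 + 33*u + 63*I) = u - 7*I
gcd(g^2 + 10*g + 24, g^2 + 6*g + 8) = g + 4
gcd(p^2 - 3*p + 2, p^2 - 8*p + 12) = p - 2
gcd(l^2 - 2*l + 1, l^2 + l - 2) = l - 1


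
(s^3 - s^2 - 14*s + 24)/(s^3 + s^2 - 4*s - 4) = (s^2 + s - 12)/(s^2 + 3*s + 2)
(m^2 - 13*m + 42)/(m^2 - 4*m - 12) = (m - 7)/(m + 2)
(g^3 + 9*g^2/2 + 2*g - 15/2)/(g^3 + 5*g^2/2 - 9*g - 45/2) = (g - 1)/(g - 3)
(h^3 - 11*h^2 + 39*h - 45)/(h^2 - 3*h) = h - 8 + 15/h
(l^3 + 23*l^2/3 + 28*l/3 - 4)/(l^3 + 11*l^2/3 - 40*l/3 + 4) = (l + 2)/(l - 2)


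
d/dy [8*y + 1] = 8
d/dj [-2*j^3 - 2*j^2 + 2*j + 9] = -6*j^2 - 4*j + 2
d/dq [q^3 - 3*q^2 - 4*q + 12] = 3*q^2 - 6*q - 4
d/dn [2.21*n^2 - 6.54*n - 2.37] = 4.42*n - 6.54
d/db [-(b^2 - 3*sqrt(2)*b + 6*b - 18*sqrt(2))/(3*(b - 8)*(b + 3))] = (-sqrt(2)*b^2 + 11*b^2/3 - 12*sqrt(2)*b + 16*b + 6*sqrt(2) + 48)/(b^4 - 10*b^3 - 23*b^2 + 240*b + 576)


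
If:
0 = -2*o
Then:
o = 0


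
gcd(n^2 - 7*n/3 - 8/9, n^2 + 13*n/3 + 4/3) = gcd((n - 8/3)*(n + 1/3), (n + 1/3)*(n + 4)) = n + 1/3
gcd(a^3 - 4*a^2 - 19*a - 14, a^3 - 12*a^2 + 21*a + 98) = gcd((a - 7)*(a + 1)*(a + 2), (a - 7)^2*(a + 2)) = a^2 - 5*a - 14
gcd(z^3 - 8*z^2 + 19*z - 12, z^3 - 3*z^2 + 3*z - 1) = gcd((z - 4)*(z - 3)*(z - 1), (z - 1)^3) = z - 1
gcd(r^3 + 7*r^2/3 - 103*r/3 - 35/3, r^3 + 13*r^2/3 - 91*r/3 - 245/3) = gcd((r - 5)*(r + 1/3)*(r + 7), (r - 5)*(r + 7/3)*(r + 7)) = r^2 + 2*r - 35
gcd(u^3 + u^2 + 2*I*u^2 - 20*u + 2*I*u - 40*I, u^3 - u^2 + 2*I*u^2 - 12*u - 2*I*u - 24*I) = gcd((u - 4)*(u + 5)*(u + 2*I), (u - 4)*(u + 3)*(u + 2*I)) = u^2 + u*(-4 + 2*I) - 8*I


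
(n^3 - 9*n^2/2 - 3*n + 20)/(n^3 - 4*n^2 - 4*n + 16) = (n - 5/2)/(n - 2)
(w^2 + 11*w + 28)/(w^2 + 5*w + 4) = (w + 7)/(w + 1)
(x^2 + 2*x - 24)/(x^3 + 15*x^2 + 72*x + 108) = (x - 4)/(x^2 + 9*x + 18)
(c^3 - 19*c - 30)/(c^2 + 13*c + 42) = (c^3 - 19*c - 30)/(c^2 + 13*c + 42)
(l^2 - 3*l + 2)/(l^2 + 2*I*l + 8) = (l^2 - 3*l + 2)/(l^2 + 2*I*l + 8)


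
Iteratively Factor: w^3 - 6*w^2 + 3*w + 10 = (w + 1)*(w^2 - 7*w + 10) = (w - 5)*(w + 1)*(w - 2)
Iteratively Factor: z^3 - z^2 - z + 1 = (z + 1)*(z^2 - 2*z + 1) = (z - 1)*(z + 1)*(z - 1)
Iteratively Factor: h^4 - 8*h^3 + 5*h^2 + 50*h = (h - 5)*(h^3 - 3*h^2 - 10*h) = (h - 5)*(h + 2)*(h^2 - 5*h) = (h - 5)^2*(h + 2)*(h)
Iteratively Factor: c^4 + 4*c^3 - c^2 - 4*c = (c)*(c^3 + 4*c^2 - c - 4) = c*(c + 1)*(c^2 + 3*c - 4) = c*(c - 1)*(c + 1)*(c + 4)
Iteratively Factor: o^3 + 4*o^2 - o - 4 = (o + 1)*(o^2 + 3*o - 4) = (o - 1)*(o + 1)*(o + 4)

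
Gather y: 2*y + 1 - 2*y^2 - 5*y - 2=-2*y^2 - 3*y - 1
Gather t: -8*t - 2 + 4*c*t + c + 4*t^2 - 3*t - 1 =c + 4*t^2 + t*(4*c - 11) - 3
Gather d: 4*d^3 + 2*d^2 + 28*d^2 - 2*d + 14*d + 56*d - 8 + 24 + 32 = 4*d^3 + 30*d^2 + 68*d + 48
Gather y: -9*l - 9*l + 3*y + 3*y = -18*l + 6*y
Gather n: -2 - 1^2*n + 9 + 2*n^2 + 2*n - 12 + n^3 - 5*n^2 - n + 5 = n^3 - 3*n^2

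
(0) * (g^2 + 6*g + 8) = 0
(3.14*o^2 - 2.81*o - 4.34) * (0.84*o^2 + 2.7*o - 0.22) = 2.6376*o^4 + 6.1176*o^3 - 11.9234*o^2 - 11.0998*o + 0.9548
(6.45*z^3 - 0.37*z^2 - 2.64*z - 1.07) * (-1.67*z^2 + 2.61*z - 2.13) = -10.7715*z^5 + 17.4524*z^4 - 10.2954*z^3 - 4.3154*z^2 + 2.8305*z + 2.2791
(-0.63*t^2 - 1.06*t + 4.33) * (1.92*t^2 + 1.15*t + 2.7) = -1.2096*t^4 - 2.7597*t^3 + 5.3936*t^2 + 2.1175*t + 11.691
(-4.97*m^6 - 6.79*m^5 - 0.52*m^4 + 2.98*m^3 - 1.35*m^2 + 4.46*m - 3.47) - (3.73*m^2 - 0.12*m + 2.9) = -4.97*m^6 - 6.79*m^5 - 0.52*m^4 + 2.98*m^3 - 5.08*m^2 + 4.58*m - 6.37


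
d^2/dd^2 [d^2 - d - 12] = 2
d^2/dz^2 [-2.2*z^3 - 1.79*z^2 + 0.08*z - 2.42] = -13.2*z - 3.58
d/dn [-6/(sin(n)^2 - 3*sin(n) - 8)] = 6*(2*sin(n) - 3)*cos(n)/(3*sin(n) + cos(n)^2 + 7)^2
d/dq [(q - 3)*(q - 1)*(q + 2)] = 3*q^2 - 4*q - 5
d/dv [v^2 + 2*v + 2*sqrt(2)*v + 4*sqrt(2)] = 2*v + 2 + 2*sqrt(2)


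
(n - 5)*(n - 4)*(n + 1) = n^3 - 8*n^2 + 11*n + 20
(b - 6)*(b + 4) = b^2 - 2*b - 24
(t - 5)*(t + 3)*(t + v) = t^3 + t^2*v - 2*t^2 - 2*t*v - 15*t - 15*v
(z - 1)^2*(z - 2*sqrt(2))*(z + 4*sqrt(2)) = z^4 - 2*z^3 + 2*sqrt(2)*z^3 - 15*z^2 - 4*sqrt(2)*z^2 + 2*sqrt(2)*z + 32*z - 16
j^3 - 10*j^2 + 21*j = j*(j - 7)*(j - 3)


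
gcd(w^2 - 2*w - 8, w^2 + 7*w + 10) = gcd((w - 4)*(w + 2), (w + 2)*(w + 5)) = w + 2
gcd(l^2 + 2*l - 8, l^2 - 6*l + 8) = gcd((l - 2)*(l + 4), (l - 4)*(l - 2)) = l - 2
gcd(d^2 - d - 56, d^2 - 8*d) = d - 8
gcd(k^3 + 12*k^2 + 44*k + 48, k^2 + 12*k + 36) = k + 6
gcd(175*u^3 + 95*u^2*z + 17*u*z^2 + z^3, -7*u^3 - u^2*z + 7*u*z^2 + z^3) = 7*u + z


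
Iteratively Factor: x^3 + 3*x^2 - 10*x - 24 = (x + 2)*(x^2 + x - 12) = (x - 3)*(x + 2)*(x + 4)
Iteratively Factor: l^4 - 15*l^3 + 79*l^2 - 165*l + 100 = (l - 1)*(l^3 - 14*l^2 + 65*l - 100) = (l - 5)*(l - 1)*(l^2 - 9*l + 20) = (l - 5)*(l - 4)*(l - 1)*(l - 5)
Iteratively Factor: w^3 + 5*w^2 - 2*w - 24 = (w + 3)*(w^2 + 2*w - 8) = (w + 3)*(w + 4)*(w - 2)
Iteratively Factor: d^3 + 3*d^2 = (d)*(d^2 + 3*d) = d*(d + 3)*(d)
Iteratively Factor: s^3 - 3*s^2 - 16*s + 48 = (s - 4)*(s^2 + s - 12) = (s - 4)*(s - 3)*(s + 4)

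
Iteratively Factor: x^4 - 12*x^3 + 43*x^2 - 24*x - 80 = (x - 4)*(x^3 - 8*x^2 + 11*x + 20) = (x - 4)^2*(x^2 - 4*x - 5) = (x - 5)*(x - 4)^2*(x + 1)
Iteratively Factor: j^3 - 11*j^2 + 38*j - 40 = (j - 5)*(j^2 - 6*j + 8) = (j - 5)*(j - 4)*(j - 2)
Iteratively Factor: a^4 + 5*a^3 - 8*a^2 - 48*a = (a)*(a^3 + 5*a^2 - 8*a - 48) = a*(a + 4)*(a^2 + a - 12) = a*(a - 3)*(a + 4)*(a + 4)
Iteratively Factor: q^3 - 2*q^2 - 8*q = (q + 2)*(q^2 - 4*q) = (q - 4)*(q + 2)*(q)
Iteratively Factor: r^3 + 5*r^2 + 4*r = (r)*(r^2 + 5*r + 4) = r*(r + 4)*(r + 1)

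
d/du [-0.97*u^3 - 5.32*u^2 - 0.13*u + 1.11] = -2.91*u^2 - 10.64*u - 0.13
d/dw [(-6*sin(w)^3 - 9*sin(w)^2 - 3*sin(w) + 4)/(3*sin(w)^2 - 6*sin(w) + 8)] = 3*(-6*sin(w)^3 + 24*sin(w)^2 - 27*sin(w) - 56)*sin(w)*cos(w)/(3*sin(w)^2 - 6*sin(w) + 8)^2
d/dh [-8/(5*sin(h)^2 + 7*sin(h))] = 8*(10*sin(h) + 7)*cos(h)/((5*sin(h) + 7)^2*sin(h)^2)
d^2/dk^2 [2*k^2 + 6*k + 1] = 4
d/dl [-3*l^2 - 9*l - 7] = -6*l - 9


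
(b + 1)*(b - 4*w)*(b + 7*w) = b^3 + 3*b^2*w + b^2 - 28*b*w^2 + 3*b*w - 28*w^2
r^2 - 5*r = r*(r - 5)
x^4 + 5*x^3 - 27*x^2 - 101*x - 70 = (x - 5)*(x + 1)*(x + 2)*(x + 7)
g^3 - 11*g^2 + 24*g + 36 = (g - 6)^2*(g + 1)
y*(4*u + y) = 4*u*y + y^2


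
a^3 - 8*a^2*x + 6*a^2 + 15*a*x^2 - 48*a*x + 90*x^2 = (a + 6)*(a - 5*x)*(a - 3*x)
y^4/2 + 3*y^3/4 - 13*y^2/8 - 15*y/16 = y*(y/2 + 1/4)*(y - 3/2)*(y + 5/2)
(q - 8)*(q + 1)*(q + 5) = q^3 - 2*q^2 - 43*q - 40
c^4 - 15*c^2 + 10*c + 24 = (c - 3)*(c - 2)*(c + 1)*(c + 4)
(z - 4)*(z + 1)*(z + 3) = z^3 - 13*z - 12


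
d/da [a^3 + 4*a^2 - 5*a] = 3*a^2 + 8*a - 5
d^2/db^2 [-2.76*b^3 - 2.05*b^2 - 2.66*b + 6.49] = -16.56*b - 4.1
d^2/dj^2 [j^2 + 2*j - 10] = 2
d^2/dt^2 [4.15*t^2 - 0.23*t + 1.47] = 8.30000000000000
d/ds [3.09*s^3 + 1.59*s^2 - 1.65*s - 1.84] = 9.27*s^2 + 3.18*s - 1.65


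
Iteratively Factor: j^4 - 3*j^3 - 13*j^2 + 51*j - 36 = (j - 1)*(j^3 - 2*j^2 - 15*j + 36) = (j - 3)*(j - 1)*(j^2 + j - 12) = (j - 3)*(j - 1)*(j + 4)*(j - 3)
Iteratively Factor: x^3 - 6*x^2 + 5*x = (x - 5)*(x^2 - x) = x*(x - 5)*(x - 1)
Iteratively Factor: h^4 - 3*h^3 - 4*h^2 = (h)*(h^3 - 3*h^2 - 4*h) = h*(h + 1)*(h^2 - 4*h) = h*(h - 4)*(h + 1)*(h)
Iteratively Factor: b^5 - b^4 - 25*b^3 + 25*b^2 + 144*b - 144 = (b + 4)*(b^4 - 5*b^3 - 5*b^2 + 45*b - 36) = (b - 1)*(b + 4)*(b^3 - 4*b^2 - 9*b + 36) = (b - 1)*(b + 3)*(b + 4)*(b^2 - 7*b + 12) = (b - 3)*(b - 1)*(b + 3)*(b + 4)*(b - 4)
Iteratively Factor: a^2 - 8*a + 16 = (a - 4)*(a - 4)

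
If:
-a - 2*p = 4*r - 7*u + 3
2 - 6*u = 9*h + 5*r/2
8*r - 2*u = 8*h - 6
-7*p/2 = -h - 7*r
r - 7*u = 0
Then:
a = -1058/2359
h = 249/674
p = -1613/2359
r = -133/337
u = -19/337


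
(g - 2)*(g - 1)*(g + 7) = g^3 + 4*g^2 - 19*g + 14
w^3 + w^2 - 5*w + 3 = (w - 1)^2*(w + 3)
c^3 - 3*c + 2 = (c - 1)^2*(c + 2)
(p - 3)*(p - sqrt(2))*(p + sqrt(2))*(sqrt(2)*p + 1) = sqrt(2)*p^4 - 3*sqrt(2)*p^3 + p^3 - 3*p^2 - 2*sqrt(2)*p^2 - 2*p + 6*sqrt(2)*p + 6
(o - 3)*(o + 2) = o^2 - o - 6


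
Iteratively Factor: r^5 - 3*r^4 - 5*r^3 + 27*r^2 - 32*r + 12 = (r - 2)*(r^4 - r^3 - 7*r^2 + 13*r - 6) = (r - 2)^2*(r^3 + r^2 - 5*r + 3) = (r - 2)^2*(r - 1)*(r^2 + 2*r - 3) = (r - 2)^2*(r - 1)^2*(r + 3)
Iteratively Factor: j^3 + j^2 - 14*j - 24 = (j + 2)*(j^2 - j - 12) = (j + 2)*(j + 3)*(j - 4)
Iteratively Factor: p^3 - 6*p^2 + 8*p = (p)*(p^2 - 6*p + 8) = p*(p - 2)*(p - 4)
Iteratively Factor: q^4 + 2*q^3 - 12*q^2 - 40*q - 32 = (q + 2)*(q^3 - 12*q - 16) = (q + 2)^2*(q^2 - 2*q - 8) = (q + 2)^3*(q - 4)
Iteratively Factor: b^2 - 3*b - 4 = (b - 4)*(b + 1)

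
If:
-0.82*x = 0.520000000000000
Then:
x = -0.63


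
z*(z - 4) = z^2 - 4*z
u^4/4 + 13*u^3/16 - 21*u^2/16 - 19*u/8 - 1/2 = (u/4 + 1)*(u - 2)*(u + 1/4)*(u + 1)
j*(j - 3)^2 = j^3 - 6*j^2 + 9*j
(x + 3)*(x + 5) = x^2 + 8*x + 15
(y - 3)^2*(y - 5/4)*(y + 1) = y^4 - 25*y^3/4 + 37*y^2/4 + 21*y/4 - 45/4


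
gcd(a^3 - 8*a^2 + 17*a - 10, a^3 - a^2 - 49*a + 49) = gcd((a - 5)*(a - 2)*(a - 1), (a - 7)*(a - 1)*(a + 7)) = a - 1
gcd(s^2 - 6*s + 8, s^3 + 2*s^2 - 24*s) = s - 4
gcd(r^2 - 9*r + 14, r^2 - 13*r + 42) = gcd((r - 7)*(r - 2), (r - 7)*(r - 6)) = r - 7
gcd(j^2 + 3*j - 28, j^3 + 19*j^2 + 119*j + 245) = j + 7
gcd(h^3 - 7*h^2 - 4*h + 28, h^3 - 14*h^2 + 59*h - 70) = h^2 - 9*h + 14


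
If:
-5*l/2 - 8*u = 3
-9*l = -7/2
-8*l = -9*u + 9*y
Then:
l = 7/18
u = -143/288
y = -2183/2592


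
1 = 1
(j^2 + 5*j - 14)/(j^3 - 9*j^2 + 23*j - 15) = (j^2 + 5*j - 14)/(j^3 - 9*j^2 + 23*j - 15)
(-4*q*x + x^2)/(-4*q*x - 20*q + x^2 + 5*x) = x/(x + 5)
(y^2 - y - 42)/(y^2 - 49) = (y + 6)/(y + 7)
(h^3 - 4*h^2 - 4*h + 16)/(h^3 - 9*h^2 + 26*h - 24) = (h + 2)/(h - 3)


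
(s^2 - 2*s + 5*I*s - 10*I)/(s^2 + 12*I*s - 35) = (s - 2)/(s + 7*I)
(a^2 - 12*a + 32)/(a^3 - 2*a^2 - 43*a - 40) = (a - 4)/(a^2 + 6*a + 5)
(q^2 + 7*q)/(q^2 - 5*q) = (q + 7)/(q - 5)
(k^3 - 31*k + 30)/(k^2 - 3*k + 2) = (k^2 + k - 30)/(k - 2)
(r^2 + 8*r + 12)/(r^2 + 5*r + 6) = (r + 6)/(r + 3)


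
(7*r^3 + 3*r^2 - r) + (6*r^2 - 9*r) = 7*r^3 + 9*r^2 - 10*r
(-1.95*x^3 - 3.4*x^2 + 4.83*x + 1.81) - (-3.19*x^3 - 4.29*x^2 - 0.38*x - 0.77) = 1.24*x^3 + 0.89*x^2 + 5.21*x + 2.58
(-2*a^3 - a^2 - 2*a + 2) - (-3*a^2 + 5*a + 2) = -2*a^3 + 2*a^2 - 7*a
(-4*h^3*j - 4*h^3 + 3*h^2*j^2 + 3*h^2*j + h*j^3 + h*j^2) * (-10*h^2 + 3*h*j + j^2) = 40*h^5*j + 40*h^5 - 42*h^4*j^2 - 42*h^4*j - 5*h^3*j^3 - 5*h^3*j^2 + 6*h^2*j^4 + 6*h^2*j^3 + h*j^5 + h*j^4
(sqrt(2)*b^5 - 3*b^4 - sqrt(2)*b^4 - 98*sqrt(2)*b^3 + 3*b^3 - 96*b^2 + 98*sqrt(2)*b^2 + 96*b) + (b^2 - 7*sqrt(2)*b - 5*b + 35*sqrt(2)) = sqrt(2)*b^5 - 3*b^4 - sqrt(2)*b^4 - 98*sqrt(2)*b^3 + 3*b^3 - 95*b^2 + 98*sqrt(2)*b^2 - 7*sqrt(2)*b + 91*b + 35*sqrt(2)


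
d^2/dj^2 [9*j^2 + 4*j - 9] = 18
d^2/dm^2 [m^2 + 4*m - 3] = 2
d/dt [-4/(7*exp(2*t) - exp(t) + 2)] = (56*exp(t) - 4)*exp(t)/(7*exp(2*t) - exp(t) + 2)^2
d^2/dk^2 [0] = 0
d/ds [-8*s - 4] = -8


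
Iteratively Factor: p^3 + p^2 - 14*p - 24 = (p + 3)*(p^2 - 2*p - 8) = (p + 2)*(p + 3)*(p - 4)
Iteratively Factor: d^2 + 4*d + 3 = (d + 3)*(d + 1)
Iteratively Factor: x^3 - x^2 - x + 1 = (x - 1)*(x^2 - 1) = (x - 1)^2*(x + 1)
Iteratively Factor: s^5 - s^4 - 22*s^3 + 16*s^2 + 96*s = (s)*(s^4 - s^3 - 22*s^2 + 16*s + 96) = s*(s + 4)*(s^3 - 5*s^2 - 2*s + 24) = s*(s - 4)*(s + 4)*(s^2 - s - 6) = s*(s - 4)*(s + 2)*(s + 4)*(s - 3)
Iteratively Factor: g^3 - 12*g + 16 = (g - 2)*(g^2 + 2*g - 8) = (g - 2)*(g + 4)*(g - 2)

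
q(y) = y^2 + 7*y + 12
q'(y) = 2*y + 7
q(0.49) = 15.67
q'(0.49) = 7.98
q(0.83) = 18.50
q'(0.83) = 8.66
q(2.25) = 32.81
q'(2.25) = 11.50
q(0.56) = 16.23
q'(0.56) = 8.12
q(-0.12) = 11.17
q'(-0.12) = 6.76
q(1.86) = 28.48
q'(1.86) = 10.72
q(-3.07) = -0.07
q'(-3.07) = 0.86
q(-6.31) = 7.65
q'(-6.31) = -5.62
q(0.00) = 12.00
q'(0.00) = 7.00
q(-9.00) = 30.00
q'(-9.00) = -11.00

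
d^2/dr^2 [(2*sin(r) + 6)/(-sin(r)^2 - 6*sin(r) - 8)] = 2*(sin(r)^5 + 6*sin(r)^4 + 4*sin(r)^3 - 54*sin(r)^2 - 140*sin(r) - 72)/(sin(r)^2 + 6*sin(r) + 8)^3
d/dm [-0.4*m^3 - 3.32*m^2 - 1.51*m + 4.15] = -1.2*m^2 - 6.64*m - 1.51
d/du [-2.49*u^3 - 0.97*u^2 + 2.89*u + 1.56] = -7.47*u^2 - 1.94*u + 2.89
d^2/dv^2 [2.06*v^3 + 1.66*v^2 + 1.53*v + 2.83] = 12.36*v + 3.32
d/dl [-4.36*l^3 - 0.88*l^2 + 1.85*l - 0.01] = -13.08*l^2 - 1.76*l + 1.85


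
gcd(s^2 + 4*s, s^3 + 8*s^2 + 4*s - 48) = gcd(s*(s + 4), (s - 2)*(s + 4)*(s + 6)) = s + 4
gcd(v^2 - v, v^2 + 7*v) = v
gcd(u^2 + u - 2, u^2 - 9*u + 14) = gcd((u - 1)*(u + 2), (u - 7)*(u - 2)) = 1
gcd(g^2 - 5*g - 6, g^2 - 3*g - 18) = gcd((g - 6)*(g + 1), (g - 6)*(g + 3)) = g - 6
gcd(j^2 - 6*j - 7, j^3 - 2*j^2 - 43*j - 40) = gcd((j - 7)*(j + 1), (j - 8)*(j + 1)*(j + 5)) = j + 1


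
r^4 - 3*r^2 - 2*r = r*(r - 2)*(r + 1)^2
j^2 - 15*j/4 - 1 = (j - 4)*(j + 1/4)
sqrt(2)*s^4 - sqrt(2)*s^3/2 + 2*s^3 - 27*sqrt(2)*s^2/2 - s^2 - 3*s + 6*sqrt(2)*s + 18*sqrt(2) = (s - 3/2)*(s - 2*sqrt(2))*(s + 3*sqrt(2))*(sqrt(2)*s + sqrt(2))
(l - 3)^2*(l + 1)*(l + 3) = l^4 - 2*l^3 - 12*l^2 + 18*l + 27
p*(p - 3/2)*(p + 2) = p^3 + p^2/2 - 3*p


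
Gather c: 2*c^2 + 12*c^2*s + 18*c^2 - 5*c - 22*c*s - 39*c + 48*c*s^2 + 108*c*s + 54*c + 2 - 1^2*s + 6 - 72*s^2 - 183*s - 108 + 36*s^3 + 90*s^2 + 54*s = c^2*(12*s + 20) + c*(48*s^2 + 86*s + 10) + 36*s^3 + 18*s^2 - 130*s - 100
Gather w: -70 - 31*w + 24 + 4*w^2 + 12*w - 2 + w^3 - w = w^3 + 4*w^2 - 20*w - 48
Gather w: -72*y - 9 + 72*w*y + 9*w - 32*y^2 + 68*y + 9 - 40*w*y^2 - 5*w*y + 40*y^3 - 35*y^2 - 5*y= w*(-40*y^2 + 67*y + 9) + 40*y^3 - 67*y^2 - 9*y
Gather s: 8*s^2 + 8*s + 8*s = 8*s^2 + 16*s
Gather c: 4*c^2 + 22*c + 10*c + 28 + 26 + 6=4*c^2 + 32*c + 60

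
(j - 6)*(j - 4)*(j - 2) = j^3 - 12*j^2 + 44*j - 48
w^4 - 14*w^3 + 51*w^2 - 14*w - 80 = (w - 8)*(w - 5)*(w - 2)*(w + 1)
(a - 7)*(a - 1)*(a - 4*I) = a^3 - 8*a^2 - 4*I*a^2 + 7*a + 32*I*a - 28*I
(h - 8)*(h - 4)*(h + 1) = h^3 - 11*h^2 + 20*h + 32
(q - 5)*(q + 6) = q^2 + q - 30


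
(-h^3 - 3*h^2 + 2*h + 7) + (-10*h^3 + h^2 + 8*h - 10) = -11*h^3 - 2*h^2 + 10*h - 3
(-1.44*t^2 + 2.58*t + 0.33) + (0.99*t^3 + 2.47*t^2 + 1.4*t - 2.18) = 0.99*t^3 + 1.03*t^2 + 3.98*t - 1.85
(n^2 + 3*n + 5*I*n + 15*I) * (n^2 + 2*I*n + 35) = n^4 + 3*n^3 + 7*I*n^3 + 25*n^2 + 21*I*n^2 + 75*n + 175*I*n + 525*I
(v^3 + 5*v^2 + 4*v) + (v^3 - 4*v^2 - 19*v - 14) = 2*v^3 + v^2 - 15*v - 14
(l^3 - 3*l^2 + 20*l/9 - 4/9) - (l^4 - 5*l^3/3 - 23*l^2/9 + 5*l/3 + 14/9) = -l^4 + 8*l^3/3 - 4*l^2/9 + 5*l/9 - 2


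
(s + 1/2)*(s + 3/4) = s^2 + 5*s/4 + 3/8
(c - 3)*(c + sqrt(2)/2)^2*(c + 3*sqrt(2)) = c^4 - 3*c^3 + 4*sqrt(2)*c^3 - 12*sqrt(2)*c^2 + 13*c^2/2 - 39*c/2 + 3*sqrt(2)*c/2 - 9*sqrt(2)/2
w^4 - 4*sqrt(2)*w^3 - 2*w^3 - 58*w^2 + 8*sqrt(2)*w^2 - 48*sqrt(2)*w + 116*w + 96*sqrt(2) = (w - 2)*(w - 8*sqrt(2))*(w + sqrt(2))*(w + 3*sqrt(2))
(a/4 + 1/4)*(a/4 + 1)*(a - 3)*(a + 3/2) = a^4/16 + 7*a^3/32 - a^2/2 - 57*a/32 - 9/8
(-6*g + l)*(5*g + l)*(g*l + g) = -30*g^3*l - 30*g^3 - g^2*l^2 - g^2*l + g*l^3 + g*l^2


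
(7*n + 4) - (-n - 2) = 8*n + 6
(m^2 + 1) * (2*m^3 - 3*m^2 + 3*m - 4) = 2*m^5 - 3*m^4 + 5*m^3 - 7*m^2 + 3*m - 4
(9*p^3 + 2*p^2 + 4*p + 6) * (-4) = -36*p^3 - 8*p^2 - 16*p - 24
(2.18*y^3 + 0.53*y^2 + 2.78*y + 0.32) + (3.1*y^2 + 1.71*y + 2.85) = 2.18*y^3 + 3.63*y^2 + 4.49*y + 3.17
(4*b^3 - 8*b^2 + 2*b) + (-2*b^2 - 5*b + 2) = 4*b^3 - 10*b^2 - 3*b + 2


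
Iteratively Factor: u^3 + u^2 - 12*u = (u)*(u^2 + u - 12) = u*(u - 3)*(u + 4)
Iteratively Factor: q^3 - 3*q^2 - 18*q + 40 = (q - 2)*(q^2 - q - 20) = (q - 2)*(q + 4)*(q - 5)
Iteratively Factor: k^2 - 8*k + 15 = (k - 3)*(k - 5)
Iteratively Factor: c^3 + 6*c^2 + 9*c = (c + 3)*(c^2 + 3*c) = (c + 3)^2*(c)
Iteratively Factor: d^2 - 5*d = (d)*(d - 5)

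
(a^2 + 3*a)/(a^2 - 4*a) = (a + 3)/(a - 4)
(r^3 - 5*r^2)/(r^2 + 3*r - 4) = r^2*(r - 5)/(r^2 + 3*r - 4)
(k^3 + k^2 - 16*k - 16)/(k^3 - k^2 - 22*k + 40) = (k^2 + 5*k + 4)/(k^2 + 3*k - 10)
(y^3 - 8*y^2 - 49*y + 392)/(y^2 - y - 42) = (y^2 - y - 56)/(y + 6)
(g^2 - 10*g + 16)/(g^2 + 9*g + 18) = (g^2 - 10*g + 16)/(g^2 + 9*g + 18)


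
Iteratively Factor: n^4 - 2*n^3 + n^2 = (n)*(n^3 - 2*n^2 + n) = n^2*(n^2 - 2*n + 1) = n^2*(n - 1)*(n - 1)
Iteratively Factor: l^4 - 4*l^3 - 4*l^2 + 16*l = (l - 2)*(l^3 - 2*l^2 - 8*l) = (l - 4)*(l - 2)*(l^2 + 2*l) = l*(l - 4)*(l - 2)*(l + 2)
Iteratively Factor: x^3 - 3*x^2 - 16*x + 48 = (x - 3)*(x^2 - 16) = (x - 3)*(x + 4)*(x - 4)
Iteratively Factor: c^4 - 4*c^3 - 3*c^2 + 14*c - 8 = (c - 1)*(c^3 - 3*c^2 - 6*c + 8) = (c - 4)*(c - 1)*(c^2 + c - 2) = (c - 4)*(c - 1)^2*(c + 2)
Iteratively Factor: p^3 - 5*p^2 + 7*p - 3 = (p - 1)*(p^2 - 4*p + 3) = (p - 3)*(p - 1)*(p - 1)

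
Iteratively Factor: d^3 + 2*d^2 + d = (d)*(d^2 + 2*d + 1) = d*(d + 1)*(d + 1)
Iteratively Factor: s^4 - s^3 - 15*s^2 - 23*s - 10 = (s + 1)*(s^3 - 2*s^2 - 13*s - 10) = (s + 1)^2*(s^2 - 3*s - 10) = (s - 5)*(s + 1)^2*(s + 2)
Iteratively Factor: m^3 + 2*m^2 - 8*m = (m - 2)*(m^2 + 4*m) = (m - 2)*(m + 4)*(m)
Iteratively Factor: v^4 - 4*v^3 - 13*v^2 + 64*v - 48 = (v - 4)*(v^3 - 13*v + 12) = (v - 4)*(v - 3)*(v^2 + 3*v - 4) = (v - 4)*(v - 3)*(v - 1)*(v + 4)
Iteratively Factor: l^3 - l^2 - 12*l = (l + 3)*(l^2 - 4*l) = (l - 4)*(l + 3)*(l)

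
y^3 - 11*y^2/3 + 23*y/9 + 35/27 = (y - 7/3)*(y - 5/3)*(y + 1/3)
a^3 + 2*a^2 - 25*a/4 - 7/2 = (a - 2)*(a + 1/2)*(a + 7/2)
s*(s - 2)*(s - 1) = s^3 - 3*s^2 + 2*s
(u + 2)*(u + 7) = u^2 + 9*u + 14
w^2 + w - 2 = (w - 1)*(w + 2)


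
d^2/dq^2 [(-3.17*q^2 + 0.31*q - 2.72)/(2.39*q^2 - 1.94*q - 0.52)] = (-25.854542*q^3 - 116.859528*q^2 + 77.98092*q - 29.574608)/(13.651919*q^6 - 33.244422*q^5 + 18.074136*q^4 + 7.164808*q^3 - 3.932448*q^2 - 1.573728*q - 0.140608)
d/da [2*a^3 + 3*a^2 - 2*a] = 6*a^2 + 6*a - 2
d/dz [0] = 0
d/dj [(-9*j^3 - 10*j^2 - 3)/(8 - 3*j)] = (54*j^3 - 186*j^2 - 160*j - 9)/(9*j^2 - 48*j + 64)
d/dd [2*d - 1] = 2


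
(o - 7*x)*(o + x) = o^2 - 6*o*x - 7*x^2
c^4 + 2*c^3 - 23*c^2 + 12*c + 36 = (c - 3)*(c - 2)*(c + 1)*(c + 6)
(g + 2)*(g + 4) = g^2 + 6*g + 8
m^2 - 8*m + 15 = (m - 5)*(m - 3)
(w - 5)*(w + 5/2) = w^2 - 5*w/2 - 25/2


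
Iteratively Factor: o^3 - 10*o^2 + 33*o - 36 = (o - 4)*(o^2 - 6*o + 9) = (o - 4)*(o - 3)*(o - 3)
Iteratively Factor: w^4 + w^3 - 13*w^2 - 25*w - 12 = (w - 4)*(w^3 + 5*w^2 + 7*w + 3) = (w - 4)*(w + 1)*(w^2 + 4*w + 3) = (w - 4)*(w + 1)^2*(w + 3)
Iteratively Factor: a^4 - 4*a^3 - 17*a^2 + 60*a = (a + 4)*(a^3 - 8*a^2 + 15*a) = (a - 5)*(a + 4)*(a^2 - 3*a) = a*(a - 5)*(a + 4)*(a - 3)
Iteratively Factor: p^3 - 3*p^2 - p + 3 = (p - 3)*(p^2 - 1) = (p - 3)*(p + 1)*(p - 1)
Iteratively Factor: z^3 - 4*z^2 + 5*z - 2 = (z - 1)*(z^2 - 3*z + 2) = (z - 2)*(z - 1)*(z - 1)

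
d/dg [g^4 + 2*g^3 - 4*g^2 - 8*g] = 4*g^3 + 6*g^2 - 8*g - 8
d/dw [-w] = -1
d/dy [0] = 0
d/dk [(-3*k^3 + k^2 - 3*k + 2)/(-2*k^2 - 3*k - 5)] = (6*k^4 + 18*k^3 + 36*k^2 - 2*k + 21)/(4*k^4 + 12*k^3 + 29*k^2 + 30*k + 25)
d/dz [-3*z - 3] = -3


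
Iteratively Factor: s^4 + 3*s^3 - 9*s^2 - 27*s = (s - 3)*(s^3 + 6*s^2 + 9*s) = (s - 3)*(s + 3)*(s^2 + 3*s) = s*(s - 3)*(s + 3)*(s + 3)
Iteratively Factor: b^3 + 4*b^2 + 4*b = (b)*(b^2 + 4*b + 4) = b*(b + 2)*(b + 2)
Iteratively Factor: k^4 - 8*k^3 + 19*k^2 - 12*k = (k - 4)*(k^3 - 4*k^2 + 3*k) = (k - 4)*(k - 1)*(k^2 - 3*k) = (k - 4)*(k - 3)*(k - 1)*(k)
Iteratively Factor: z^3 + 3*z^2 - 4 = (z - 1)*(z^2 + 4*z + 4) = (z - 1)*(z + 2)*(z + 2)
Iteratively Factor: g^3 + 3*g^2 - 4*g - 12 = (g + 2)*(g^2 + g - 6) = (g - 2)*(g + 2)*(g + 3)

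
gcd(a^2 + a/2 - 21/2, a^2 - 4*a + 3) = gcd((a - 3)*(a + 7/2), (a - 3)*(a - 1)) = a - 3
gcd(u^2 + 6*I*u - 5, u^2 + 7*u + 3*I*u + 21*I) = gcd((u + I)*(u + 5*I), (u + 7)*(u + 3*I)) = 1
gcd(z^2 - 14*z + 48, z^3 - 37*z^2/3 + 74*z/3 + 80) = z^2 - 14*z + 48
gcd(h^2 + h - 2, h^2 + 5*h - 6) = h - 1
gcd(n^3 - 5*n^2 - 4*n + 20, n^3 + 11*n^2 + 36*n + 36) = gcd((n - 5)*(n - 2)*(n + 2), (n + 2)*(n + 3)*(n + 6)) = n + 2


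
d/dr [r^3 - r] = 3*r^2 - 1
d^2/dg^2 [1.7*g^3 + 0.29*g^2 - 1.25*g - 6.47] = 10.2*g + 0.58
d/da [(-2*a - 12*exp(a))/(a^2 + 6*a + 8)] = 2*(2*(a + 3)*(a + 6*exp(a)) - (6*exp(a) + 1)*(a^2 + 6*a + 8))/(a^2 + 6*a + 8)^2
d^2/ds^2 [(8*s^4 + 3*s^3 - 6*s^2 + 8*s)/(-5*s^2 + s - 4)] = 2*(-200*s^6 + 120*s^5 - 504*s^4 + 143*s^3 - 1092*s^2 + 336*s + 64)/(125*s^6 - 75*s^5 + 315*s^4 - 121*s^3 + 252*s^2 - 48*s + 64)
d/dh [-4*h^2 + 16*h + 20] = 16 - 8*h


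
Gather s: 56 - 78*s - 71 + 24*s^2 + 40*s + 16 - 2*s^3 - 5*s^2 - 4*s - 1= -2*s^3 + 19*s^2 - 42*s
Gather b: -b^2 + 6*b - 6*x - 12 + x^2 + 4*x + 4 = -b^2 + 6*b + x^2 - 2*x - 8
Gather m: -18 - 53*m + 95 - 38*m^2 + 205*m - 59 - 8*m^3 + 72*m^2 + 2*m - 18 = -8*m^3 + 34*m^2 + 154*m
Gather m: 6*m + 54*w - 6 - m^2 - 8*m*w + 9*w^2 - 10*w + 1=-m^2 + m*(6 - 8*w) + 9*w^2 + 44*w - 5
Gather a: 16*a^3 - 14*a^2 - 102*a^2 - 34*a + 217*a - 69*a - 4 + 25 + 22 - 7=16*a^3 - 116*a^2 + 114*a + 36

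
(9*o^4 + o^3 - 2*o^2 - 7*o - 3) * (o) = 9*o^5 + o^4 - 2*o^3 - 7*o^2 - 3*o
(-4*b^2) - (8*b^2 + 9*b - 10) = -12*b^2 - 9*b + 10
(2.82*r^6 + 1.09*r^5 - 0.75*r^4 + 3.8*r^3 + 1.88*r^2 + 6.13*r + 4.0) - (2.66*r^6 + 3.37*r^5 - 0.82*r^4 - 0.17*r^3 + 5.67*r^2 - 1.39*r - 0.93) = 0.16*r^6 - 2.28*r^5 + 0.07*r^4 + 3.97*r^3 - 3.79*r^2 + 7.52*r + 4.93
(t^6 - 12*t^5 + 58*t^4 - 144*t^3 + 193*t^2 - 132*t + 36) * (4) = 4*t^6 - 48*t^5 + 232*t^4 - 576*t^3 + 772*t^2 - 528*t + 144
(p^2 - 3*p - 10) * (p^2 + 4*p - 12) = p^4 + p^3 - 34*p^2 - 4*p + 120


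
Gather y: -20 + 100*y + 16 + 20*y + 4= 120*y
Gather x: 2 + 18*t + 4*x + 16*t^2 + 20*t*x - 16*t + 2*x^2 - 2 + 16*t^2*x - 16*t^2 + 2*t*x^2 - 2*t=x^2*(2*t + 2) + x*(16*t^2 + 20*t + 4)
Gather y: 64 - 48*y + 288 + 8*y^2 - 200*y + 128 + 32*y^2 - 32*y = 40*y^2 - 280*y + 480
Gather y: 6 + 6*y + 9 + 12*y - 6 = 18*y + 9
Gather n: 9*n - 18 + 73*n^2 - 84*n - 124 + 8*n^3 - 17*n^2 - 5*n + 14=8*n^3 + 56*n^2 - 80*n - 128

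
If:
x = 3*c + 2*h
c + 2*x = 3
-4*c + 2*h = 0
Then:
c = 1/5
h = 2/5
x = 7/5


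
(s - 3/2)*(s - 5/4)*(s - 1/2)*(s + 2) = s^4 - 5*s^3/4 - 13*s^2/4 + 89*s/16 - 15/8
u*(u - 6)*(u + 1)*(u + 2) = u^4 - 3*u^3 - 16*u^2 - 12*u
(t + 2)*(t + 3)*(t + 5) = t^3 + 10*t^2 + 31*t + 30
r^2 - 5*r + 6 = (r - 3)*(r - 2)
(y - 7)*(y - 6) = y^2 - 13*y + 42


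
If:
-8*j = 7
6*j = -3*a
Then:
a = 7/4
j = -7/8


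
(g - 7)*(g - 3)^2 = g^3 - 13*g^2 + 51*g - 63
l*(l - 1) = l^2 - l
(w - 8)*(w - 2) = w^2 - 10*w + 16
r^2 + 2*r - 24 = (r - 4)*(r + 6)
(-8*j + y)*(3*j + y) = -24*j^2 - 5*j*y + y^2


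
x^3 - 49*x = x*(x - 7)*(x + 7)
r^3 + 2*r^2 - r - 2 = (r - 1)*(r + 1)*(r + 2)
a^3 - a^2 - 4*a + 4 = (a - 2)*(a - 1)*(a + 2)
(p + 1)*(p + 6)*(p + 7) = p^3 + 14*p^2 + 55*p + 42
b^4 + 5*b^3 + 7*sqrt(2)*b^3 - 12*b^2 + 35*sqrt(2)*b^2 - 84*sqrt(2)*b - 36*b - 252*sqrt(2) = (b - 3)*(b + 2)*(b + 6)*(b + 7*sqrt(2))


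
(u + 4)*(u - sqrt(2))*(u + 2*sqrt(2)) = u^3 + sqrt(2)*u^2 + 4*u^2 - 4*u + 4*sqrt(2)*u - 16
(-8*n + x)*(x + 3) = -8*n*x - 24*n + x^2 + 3*x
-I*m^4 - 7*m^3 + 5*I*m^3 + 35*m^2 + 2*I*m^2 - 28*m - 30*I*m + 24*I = (m - 4)*(m - 6*I)*(m - I)*(-I*m + I)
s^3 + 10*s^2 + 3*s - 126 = (s - 3)*(s + 6)*(s + 7)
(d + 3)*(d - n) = d^2 - d*n + 3*d - 3*n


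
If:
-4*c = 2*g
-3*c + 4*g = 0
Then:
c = 0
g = 0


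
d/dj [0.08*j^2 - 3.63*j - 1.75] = 0.16*j - 3.63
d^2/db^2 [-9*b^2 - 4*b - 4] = -18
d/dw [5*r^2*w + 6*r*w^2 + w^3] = 5*r^2 + 12*r*w + 3*w^2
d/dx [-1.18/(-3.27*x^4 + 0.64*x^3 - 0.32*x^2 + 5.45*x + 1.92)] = (-15.4344*x^3 + 2.2656*x^2 - 0.7552*x + 6.431)/(-3.27*x^4 + 0.64*x^3 - 0.32*x^2 + 5.45*x + 1.92)^2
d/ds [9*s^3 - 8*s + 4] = 27*s^2 - 8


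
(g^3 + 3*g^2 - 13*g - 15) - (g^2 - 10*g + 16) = g^3 + 2*g^2 - 3*g - 31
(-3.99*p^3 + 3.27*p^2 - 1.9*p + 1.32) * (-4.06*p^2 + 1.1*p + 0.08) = 16.1994*p^5 - 17.6652*p^4 + 10.9918*p^3 - 7.1876*p^2 + 1.3*p + 0.1056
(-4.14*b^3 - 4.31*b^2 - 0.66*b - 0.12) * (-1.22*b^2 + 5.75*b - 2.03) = 5.0508*b^5 - 18.5468*b^4 - 15.5731*b^3 + 5.1007*b^2 + 0.6498*b + 0.2436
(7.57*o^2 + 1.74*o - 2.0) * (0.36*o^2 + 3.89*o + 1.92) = 2.7252*o^4 + 30.0737*o^3 + 20.583*o^2 - 4.4392*o - 3.84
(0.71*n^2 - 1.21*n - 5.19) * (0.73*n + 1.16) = 0.5183*n^3 - 0.0597000000000001*n^2 - 5.1923*n - 6.0204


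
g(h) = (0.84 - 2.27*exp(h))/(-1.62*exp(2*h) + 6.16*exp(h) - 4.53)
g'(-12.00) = 0.00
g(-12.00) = -0.19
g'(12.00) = 0.00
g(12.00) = 0.00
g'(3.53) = -0.05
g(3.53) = 0.05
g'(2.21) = -0.36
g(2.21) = 0.24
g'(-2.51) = 0.03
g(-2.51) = -0.16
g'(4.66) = -0.01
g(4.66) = 0.01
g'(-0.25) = 7.61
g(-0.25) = 1.30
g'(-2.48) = 0.03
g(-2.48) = -0.16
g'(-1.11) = 0.26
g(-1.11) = -0.03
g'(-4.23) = 0.00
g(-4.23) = -0.18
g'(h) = (0.84 - 2.27*exp(h))*(3.24*exp(2*h) - 6.16*exp(h))/(-1.62*exp(2*h) + 6.16*exp(h) - 4.53)^2 - 2.27*exp(h)/(-1.62*exp(2*h) + 6.16*exp(h) - 4.53)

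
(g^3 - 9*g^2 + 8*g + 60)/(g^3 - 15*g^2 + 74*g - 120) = (g + 2)/(g - 4)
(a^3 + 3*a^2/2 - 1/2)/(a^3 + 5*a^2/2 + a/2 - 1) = (a + 1)/(a + 2)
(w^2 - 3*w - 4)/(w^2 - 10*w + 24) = (w + 1)/(w - 6)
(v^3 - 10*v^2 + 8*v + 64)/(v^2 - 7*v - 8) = (v^2 - 2*v - 8)/(v + 1)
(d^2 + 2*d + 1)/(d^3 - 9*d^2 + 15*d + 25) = (d + 1)/(d^2 - 10*d + 25)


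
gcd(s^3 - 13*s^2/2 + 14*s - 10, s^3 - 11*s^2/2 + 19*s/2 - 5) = s^2 - 9*s/2 + 5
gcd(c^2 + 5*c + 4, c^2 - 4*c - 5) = c + 1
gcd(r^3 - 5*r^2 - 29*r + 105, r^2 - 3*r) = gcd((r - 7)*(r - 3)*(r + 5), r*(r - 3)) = r - 3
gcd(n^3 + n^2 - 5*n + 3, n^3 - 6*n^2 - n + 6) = n - 1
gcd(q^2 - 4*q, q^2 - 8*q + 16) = q - 4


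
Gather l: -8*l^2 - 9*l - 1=-8*l^2 - 9*l - 1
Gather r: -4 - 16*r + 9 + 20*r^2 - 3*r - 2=20*r^2 - 19*r + 3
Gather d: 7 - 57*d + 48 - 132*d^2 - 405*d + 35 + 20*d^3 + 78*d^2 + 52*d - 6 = 20*d^3 - 54*d^2 - 410*d + 84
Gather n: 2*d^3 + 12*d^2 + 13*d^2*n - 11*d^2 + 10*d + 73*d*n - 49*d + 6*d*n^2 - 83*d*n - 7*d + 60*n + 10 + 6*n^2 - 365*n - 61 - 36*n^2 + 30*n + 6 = 2*d^3 + d^2 - 46*d + n^2*(6*d - 30) + n*(13*d^2 - 10*d - 275) - 45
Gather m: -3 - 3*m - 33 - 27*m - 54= -30*m - 90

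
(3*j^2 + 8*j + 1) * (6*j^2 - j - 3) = 18*j^4 + 45*j^3 - 11*j^2 - 25*j - 3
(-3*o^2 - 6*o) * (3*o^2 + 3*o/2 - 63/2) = -9*o^4 - 45*o^3/2 + 171*o^2/2 + 189*o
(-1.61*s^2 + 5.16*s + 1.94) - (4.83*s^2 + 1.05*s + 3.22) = -6.44*s^2 + 4.11*s - 1.28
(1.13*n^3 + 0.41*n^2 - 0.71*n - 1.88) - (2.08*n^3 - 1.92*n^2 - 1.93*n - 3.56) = -0.95*n^3 + 2.33*n^2 + 1.22*n + 1.68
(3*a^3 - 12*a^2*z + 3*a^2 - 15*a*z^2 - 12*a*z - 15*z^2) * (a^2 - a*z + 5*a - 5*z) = 3*a^5 - 15*a^4*z + 18*a^4 - 3*a^3*z^2 - 90*a^3*z + 15*a^3 + 15*a^2*z^3 - 18*a^2*z^2 - 75*a^2*z + 90*a*z^3 - 15*a*z^2 + 75*z^3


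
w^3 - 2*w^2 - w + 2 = (w - 2)*(w - 1)*(w + 1)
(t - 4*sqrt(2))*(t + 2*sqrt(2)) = t^2 - 2*sqrt(2)*t - 16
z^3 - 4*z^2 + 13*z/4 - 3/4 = (z - 3)*(z - 1/2)^2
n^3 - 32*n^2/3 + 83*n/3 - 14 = (n - 7)*(n - 3)*(n - 2/3)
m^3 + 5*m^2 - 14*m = m*(m - 2)*(m + 7)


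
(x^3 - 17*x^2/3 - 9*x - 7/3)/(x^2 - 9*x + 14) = (3*x^2 + 4*x + 1)/(3*(x - 2))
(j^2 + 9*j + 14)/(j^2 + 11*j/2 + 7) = 2*(j + 7)/(2*j + 7)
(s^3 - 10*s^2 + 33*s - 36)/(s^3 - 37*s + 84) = (s - 3)/(s + 7)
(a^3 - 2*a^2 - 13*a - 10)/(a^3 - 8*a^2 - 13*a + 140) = (a^2 + 3*a + 2)/(a^2 - 3*a - 28)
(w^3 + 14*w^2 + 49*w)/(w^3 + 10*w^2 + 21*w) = (w + 7)/(w + 3)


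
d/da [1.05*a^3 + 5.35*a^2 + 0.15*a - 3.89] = 3.15*a^2 + 10.7*a + 0.15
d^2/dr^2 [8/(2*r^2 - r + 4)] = 16*(-4*r^2 + 2*r + (4*r - 1)^2 - 8)/(2*r^2 - r + 4)^3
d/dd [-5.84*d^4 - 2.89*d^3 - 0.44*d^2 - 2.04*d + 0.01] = -23.36*d^3 - 8.67*d^2 - 0.88*d - 2.04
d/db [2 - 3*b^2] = -6*b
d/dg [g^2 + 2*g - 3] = 2*g + 2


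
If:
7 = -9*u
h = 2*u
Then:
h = -14/9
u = -7/9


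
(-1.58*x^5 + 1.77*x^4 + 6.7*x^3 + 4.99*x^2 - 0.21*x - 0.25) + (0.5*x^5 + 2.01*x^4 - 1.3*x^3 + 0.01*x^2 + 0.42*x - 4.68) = -1.08*x^5 + 3.78*x^4 + 5.4*x^3 + 5.0*x^2 + 0.21*x - 4.93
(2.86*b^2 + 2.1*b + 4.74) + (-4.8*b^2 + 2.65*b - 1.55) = -1.94*b^2 + 4.75*b + 3.19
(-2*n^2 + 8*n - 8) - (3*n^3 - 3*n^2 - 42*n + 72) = -3*n^3 + n^2 + 50*n - 80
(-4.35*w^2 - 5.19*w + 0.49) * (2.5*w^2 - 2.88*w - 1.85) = -10.875*w^4 - 0.447000000000003*w^3 + 24.2197*w^2 + 8.1903*w - 0.9065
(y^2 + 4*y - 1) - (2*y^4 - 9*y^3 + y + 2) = -2*y^4 + 9*y^3 + y^2 + 3*y - 3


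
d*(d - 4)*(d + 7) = d^3 + 3*d^2 - 28*d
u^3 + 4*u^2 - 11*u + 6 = (u - 1)^2*(u + 6)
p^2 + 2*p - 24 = (p - 4)*(p + 6)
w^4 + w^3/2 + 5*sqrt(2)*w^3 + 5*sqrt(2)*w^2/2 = w^2*(w + 1/2)*(w + 5*sqrt(2))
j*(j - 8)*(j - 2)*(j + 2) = j^4 - 8*j^3 - 4*j^2 + 32*j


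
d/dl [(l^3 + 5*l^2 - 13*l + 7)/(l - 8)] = (2*l^3 - 19*l^2 - 80*l + 97)/(l^2 - 16*l + 64)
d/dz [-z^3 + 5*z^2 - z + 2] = -3*z^2 + 10*z - 1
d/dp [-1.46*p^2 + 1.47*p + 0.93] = 1.47 - 2.92*p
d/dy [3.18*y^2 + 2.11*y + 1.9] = 6.36*y + 2.11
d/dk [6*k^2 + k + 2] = 12*k + 1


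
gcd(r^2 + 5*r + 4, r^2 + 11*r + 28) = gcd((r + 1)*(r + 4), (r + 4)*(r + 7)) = r + 4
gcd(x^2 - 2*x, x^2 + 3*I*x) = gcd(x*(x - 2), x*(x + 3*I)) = x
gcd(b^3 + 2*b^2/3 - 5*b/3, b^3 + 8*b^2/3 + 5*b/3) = b^2 + 5*b/3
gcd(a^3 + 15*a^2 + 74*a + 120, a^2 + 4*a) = a + 4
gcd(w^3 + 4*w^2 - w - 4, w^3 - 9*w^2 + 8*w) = w - 1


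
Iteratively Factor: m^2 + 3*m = (m)*(m + 3)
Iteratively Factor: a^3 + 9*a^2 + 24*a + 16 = (a + 4)*(a^2 + 5*a + 4) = (a + 1)*(a + 4)*(a + 4)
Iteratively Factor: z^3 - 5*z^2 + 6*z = (z - 3)*(z^2 - 2*z) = (z - 3)*(z - 2)*(z)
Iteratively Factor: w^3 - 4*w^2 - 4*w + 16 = (w + 2)*(w^2 - 6*w + 8) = (w - 4)*(w + 2)*(w - 2)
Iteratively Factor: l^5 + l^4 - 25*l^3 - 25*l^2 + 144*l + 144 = (l + 3)*(l^4 - 2*l^3 - 19*l^2 + 32*l + 48) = (l - 4)*(l + 3)*(l^3 + 2*l^2 - 11*l - 12) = (l - 4)*(l + 1)*(l + 3)*(l^2 + l - 12) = (l - 4)*(l + 1)*(l + 3)*(l + 4)*(l - 3)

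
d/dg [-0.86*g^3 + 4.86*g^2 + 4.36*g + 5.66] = -2.58*g^2 + 9.72*g + 4.36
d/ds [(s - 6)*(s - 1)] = 2*s - 7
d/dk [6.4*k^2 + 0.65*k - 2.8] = 12.8*k + 0.65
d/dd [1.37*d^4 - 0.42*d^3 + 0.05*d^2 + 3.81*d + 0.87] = 5.48*d^3 - 1.26*d^2 + 0.1*d + 3.81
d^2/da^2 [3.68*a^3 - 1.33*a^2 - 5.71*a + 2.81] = 22.08*a - 2.66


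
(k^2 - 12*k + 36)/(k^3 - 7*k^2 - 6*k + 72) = (k - 6)/(k^2 - k - 12)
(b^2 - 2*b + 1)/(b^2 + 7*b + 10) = (b^2 - 2*b + 1)/(b^2 + 7*b + 10)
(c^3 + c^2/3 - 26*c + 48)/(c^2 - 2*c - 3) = (c^2 + 10*c/3 - 16)/(c + 1)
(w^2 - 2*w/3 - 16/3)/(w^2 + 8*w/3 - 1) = (3*w^2 - 2*w - 16)/(3*w^2 + 8*w - 3)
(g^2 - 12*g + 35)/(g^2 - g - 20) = (g - 7)/(g + 4)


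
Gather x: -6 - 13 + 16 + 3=0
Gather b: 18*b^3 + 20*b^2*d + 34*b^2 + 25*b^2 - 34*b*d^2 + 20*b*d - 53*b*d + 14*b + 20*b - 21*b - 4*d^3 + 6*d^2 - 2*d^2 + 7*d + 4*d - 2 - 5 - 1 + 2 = 18*b^3 + b^2*(20*d + 59) + b*(-34*d^2 - 33*d + 13) - 4*d^3 + 4*d^2 + 11*d - 6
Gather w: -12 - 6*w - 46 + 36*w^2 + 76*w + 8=36*w^2 + 70*w - 50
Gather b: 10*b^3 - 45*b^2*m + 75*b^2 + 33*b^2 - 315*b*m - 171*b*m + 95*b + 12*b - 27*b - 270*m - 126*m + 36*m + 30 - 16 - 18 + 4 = 10*b^3 + b^2*(108 - 45*m) + b*(80 - 486*m) - 360*m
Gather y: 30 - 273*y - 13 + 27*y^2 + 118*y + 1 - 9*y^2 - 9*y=18*y^2 - 164*y + 18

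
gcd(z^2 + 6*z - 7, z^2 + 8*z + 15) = 1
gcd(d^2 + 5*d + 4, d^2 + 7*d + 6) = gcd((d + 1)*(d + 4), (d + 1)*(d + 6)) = d + 1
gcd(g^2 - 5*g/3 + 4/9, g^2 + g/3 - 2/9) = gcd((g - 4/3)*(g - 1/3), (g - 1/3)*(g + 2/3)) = g - 1/3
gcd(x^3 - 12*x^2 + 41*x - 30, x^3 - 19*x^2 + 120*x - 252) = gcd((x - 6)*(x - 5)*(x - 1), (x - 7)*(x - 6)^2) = x - 6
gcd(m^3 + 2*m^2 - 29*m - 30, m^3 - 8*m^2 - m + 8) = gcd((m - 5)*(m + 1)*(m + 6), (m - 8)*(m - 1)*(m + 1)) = m + 1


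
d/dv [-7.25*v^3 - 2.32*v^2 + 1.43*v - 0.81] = -21.75*v^2 - 4.64*v + 1.43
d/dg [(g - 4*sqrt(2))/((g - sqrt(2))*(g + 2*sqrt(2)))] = (-g^2 + 8*sqrt(2)*g + 4)/(g^4 + 2*sqrt(2)*g^3 - 6*g^2 - 8*sqrt(2)*g + 16)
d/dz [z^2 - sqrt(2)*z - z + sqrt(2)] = 2*z - sqrt(2) - 1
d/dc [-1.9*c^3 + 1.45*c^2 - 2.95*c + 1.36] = -5.7*c^2 + 2.9*c - 2.95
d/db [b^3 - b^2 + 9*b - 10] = 3*b^2 - 2*b + 9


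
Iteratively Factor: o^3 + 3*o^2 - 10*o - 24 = (o + 2)*(o^2 + o - 12) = (o + 2)*(o + 4)*(o - 3)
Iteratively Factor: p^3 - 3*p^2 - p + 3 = (p + 1)*(p^2 - 4*p + 3) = (p - 3)*(p + 1)*(p - 1)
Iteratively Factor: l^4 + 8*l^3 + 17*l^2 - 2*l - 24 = (l - 1)*(l^3 + 9*l^2 + 26*l + 24) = (l - 1)*(l + 2)*(l^2 + 7*l + 12) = (l - 1)*(l + 2)*(l + 3)*(l + 4)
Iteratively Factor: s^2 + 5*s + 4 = (s + 1)*(s + 4)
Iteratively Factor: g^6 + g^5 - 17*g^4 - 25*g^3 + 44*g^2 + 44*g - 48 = (g + 2)*(g^5 - g^4 - 15*g^3 + 5*g^2 + 34*g - 24) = (g - 1)*(g + 2)*(g^4 - 15*g^2 - 10*g + 24) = (g - 1)*(g + 2)^2*(g^3 - 2*g^2 - 11*g + 12) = (g - 4)*(g - 1)*(g + 2)^2*(g^2 + 2*g - 3) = (g - 4)*(g - 1)^2*(g + 2)^2*(g + 3)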